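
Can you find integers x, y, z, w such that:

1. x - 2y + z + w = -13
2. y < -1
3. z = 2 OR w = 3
Yes

Take x = -19, y = -2, z = 2, w = 0. Substituting into each constraint:
  (1) (-19) - 2(-2) + 2 + 0 = -13 ✓
  (2) -2 < -1 ✓
  (3) z = 2, target 2 ✓ (first branch holds)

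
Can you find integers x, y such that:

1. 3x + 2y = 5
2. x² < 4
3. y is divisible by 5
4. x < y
No

The full constraint system is jointly infeasible over the integers. Each constraint and what it forces:

  - 3x + 2y = 5: is a linear equation tying the variables together
  - x² < 4: restricts x to |x| ≤ 1
  - y is divisible by 5: restricts y to multiples of 5
  - x < y: bounds one variable relative to another variable

The bounds confine x to {-1, 0, 1}. For each value, substitute into the equation:
  • x = -1: the equation forces y = 4, but 5 does not divide 4.
  • x = 0: the equation gives 2y = 5, so y would not be an integer.
  • x = 1: the equation forces y = 1, but 5 does not divide 1.
Every case fails, so no integer solution exists.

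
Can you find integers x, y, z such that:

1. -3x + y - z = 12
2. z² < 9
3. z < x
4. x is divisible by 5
Yes

Take x = 0, y = 11, z = -1. Substituting into each constraint:
  (1) -3(0) + 11 + 1 = 12 ✓
  (2) z² = (-1)² = 1, and 1 < 9 ✓
  (3) -1 < 0 ✓
  (4) 0 = 5 × 0, remainder 0 ✓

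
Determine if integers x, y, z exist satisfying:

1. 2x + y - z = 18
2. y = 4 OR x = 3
Yes

Take x = 3, y = 0, z = -12. Substituting into each constraint:
  (1) 2(3) + 0 + 12 = 18 ✓
  (2) x = 3, target 3 ✓ (second branch holds)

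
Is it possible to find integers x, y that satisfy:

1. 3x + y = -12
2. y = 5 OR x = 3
Yes

Take x = 3, y = -21. Substituting into each constraint:
  (1) 3(3) + (-21) = -12 ✓
  (2) x = 3, target 3 ✓ (second branch holds)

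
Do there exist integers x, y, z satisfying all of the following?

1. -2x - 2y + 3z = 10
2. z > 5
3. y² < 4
Yes

Take x = 4, y = 0, z = 6. Substituting into each constraint:
  (1) -2(4) - 2(0) + 3(6) = 10 ✓
  (2) 6 > 5 ✓
  (3) y² = (0)² = 0, and 0 < 4 ✓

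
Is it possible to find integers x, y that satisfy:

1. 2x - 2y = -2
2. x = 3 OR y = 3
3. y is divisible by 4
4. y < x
No

A contradictory subset is {2x - 2y = -2, y < x}. No integer assignment can satisfy these jointly:

  - 2x - 2y = -2: is a linear equation tying the variables together
  - y < x: bounds one variable relative to another variable

From the equation, x − y = -1, i.e. x − y = -1; but x > y requires x − y ≥ 1. Contradiction.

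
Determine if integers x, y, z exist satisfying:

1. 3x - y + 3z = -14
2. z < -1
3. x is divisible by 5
Yes

Take x = 0, y = 8, z = -2. Substituting into each constraint:
  (1) 3(0) + (-8) + 3(-2) = -14 ✓
  (2) -2 < -1 ✓
  (3) 0 = 5 × 0, remainder 0 ✓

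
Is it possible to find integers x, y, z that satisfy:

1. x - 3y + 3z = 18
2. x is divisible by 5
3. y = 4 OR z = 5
Yes

Take x = 30, y = 4, z = 0. Substituting into each constraint:
  (1) 30 - 3(4) + 3(0) = 18 ✓
  (2) 30 = 5 × 6, remainder 0 ✓
  (3) y = 4, target 4 ✓ (first branch holds)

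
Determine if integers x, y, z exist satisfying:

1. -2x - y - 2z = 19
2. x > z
Yes

Take x = 0, y = -17, z = -1. Substituting into each constraint:
  (1) -2(0) + 17 - 2(-1) = 19 ✓
  (2) 0 > -1 ✓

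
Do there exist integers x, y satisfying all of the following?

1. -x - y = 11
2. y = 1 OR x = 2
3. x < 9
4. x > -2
Yes

Take x = 2, y = -13. Substituting into each constraint:
  (1) (-2) + 13 = 11 ✓
  (2) x = 2, target 2 ✓ (second branch holds)
  (3) 2 < 9 ✓
  (4) 2 > -2 ✓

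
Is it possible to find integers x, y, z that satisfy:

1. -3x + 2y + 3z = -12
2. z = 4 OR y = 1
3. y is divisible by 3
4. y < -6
Yes

Take x = 2, y = -9, z = 4. Substituting into each constraint:
  (1) -3(2) + 2(-9) + 3(4) = -12 ✓
  (2) z = 4, target 4 ✓ (first branch holds)
  (3) -9 = 3 × -3, remainder 0 ✓
  (4) -9 < -6 ✓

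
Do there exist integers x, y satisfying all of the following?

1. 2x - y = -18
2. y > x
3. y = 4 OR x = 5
Yes

Take x = 5, y = 28. Substituting into each constraint:
  (1) 2(5) + (-28) = -18 ✓
  (2) 28 > 5 ✓
  (3) x = 5, target 5 ✓ (second branch holds)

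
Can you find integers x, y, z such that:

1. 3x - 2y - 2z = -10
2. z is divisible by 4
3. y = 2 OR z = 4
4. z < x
Yes

Take x = 6, y = 10, z = 4. Substituting into each constraint:
  (1) 3(6) - 2(10) - 2(4) = -10 ✓
  (2) 4 = 4 × 1, remainder 0 ✓
  (3) z = 4, target 4 ✓ (second branch holds)
  (4) 4 < 6 ✓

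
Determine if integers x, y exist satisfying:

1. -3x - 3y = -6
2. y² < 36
Yes

Take x = 0, y = 2. Substituting into each constraint:
  (1) -3(0) - 3(2) = -6 ✓
  (2) y² = (2)² = 4, and 4 < 36 ✓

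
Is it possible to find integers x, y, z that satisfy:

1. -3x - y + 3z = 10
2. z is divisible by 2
Yes

Take x = -4, y = 2, z = 0. Substituting into each constraint:
  (1) -3(-4) + (-2) + 3(0) = 10 ✓
  (2) 0 = 2 × 0, remainder 0 ✓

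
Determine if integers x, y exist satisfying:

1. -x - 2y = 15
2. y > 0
Yes

Take x = -17, y = 1. Substituting into each constraint:
  (1) 17 - 2(1) = 15 ✓
  (2) 1 > 0 ✓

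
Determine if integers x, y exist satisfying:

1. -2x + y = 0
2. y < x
Yes

Take x = -1, y = -2. Substituting into each constraint:
  (1) -2(-1) + (-2) = 0 ✓
  (2) -2 < -1 ✓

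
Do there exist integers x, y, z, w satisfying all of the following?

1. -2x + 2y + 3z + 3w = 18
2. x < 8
Yes

Take x = 0, y = 0, z = 6, w = 0. Substituting into each constraint:
  (1) -2(0) + 2(0) + 3(6) + 3(0) = 18 ✓
  (2) 0 < 8 ✓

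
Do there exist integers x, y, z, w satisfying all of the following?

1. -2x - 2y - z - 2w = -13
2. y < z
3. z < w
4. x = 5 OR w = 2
Yes

Take x = 4, y = 0, z = 1, w = 2. Substituting into each constraint:
  (1) -2(4) - 2(0) + (-1) - 2(2) = -13 ✓
  (2) 0 < 1 ✓
  (3) 1 < 2 ✓
  (4) w = 2, target 2 ✓ (second branch holds)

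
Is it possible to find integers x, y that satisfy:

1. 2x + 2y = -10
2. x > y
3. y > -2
No

The full constraint system is jointly infeasible over the integers. Each constraint and what it forces:

  - 2x + 2y = -10: is a linear equation tying the variables together
  - x > y: bounds one variable relative to another variable
  - y > -2: bounds one variable relative to a constant

Propagating the comparison: x > y and y ≥ -1 give x ≥ 0. Range argument: with x ∈ [0, ∞], y ∈ [-1, ∞], the left side of the equation is at least -2, but the right side is -10 < -2. No integer solution exists.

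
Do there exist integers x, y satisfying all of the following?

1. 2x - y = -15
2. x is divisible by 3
Yes

Take x = 0, y = 15. Substituting into each constraint:
  (1) 2(0) + (-15) = -15 ✓
  (2) 0 = 3 × 0, remainder 0 ✓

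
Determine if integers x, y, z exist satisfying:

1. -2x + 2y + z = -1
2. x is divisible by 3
Yes

Take x = 0, y = -1, z = 1. Substituting into each constraint:
  (1) -2(0) + 2(-1) + 1 = -1 ✓
  (2) 0 = 3 × 0, remainder 0 ✓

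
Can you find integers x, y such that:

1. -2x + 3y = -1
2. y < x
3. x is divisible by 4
Yes

Take x = 8, y = 5. Substituting into each constraint:
  (1) -2(8) + 3(5) = -1 ✓
  (2) 5 < 8 ✓
  (3) 8 = 4 × 2, remainder 0 ✓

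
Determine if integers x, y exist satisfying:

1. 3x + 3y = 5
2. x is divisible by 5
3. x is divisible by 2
No

Even the single constraint (3x + 3y = 5) is infeasible over the integers.

  - 3x + 3y = 5: every term on the left is divisible by 3, so the LHS ≡ 0 (mod 3), but the RHS 5 is not — no integer solution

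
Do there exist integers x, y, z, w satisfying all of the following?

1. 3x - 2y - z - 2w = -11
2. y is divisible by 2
Yes

Take x = -5, y = -2, z = 0, w = 0. Substituting into each constraint:
  (1) 3(-5) - 2(-2) + 0 - 2(0) = -11 ✓
  (2) -2 = 2 × -1, remainder 0 ✓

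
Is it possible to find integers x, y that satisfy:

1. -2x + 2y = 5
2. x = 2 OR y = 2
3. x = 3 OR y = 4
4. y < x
No

Even the single constraint (-2x + 2y = 5) is infeasible over the integers.

  - -2x + 2y = 5: every term on the left is divisible by 2, so the LHS ≡ 0 (mod 2), but the RHS 5 is not — no integer solution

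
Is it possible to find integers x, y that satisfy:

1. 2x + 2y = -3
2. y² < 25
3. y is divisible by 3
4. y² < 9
No

Even the single constraint (2x + 2y = -3) is infeasible over the integers.

  - 2x + 2y = -3: every term on the left is divisible by 2, so the LHS ≡ 0 (mod 2), but the RHS -3 is not — no integer solution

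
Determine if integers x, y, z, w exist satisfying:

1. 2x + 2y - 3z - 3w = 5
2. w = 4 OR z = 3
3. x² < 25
Yes

Take x = 0, y = 7, z = 3, w = 0. Substituting into each constraint:
  (1) 2(0) + 2(7) - 3(3) - 3(0) = 5 ✓
  (2) z = 3, target 3 ✓ (second branch holds)
  (3) x² = (0)² = 0, and 0 < 25 ✓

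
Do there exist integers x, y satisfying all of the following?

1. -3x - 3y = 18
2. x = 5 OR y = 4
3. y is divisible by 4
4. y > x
Yes

Take x = -10, y = 4. Substituting into each constraint:
  (1) -3(-10) - 3(4) = 18 ✓
  (2) y = 4, target 4 ✓ (second branch holds)
  (3) 4 = 4 × 1, remainder 0 ✓
  (4) 4 > -10 ✓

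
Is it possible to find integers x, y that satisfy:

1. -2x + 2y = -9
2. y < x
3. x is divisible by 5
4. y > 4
No

Even the single constraint (-2x + 2y = -9) is infeasible over the integers.

  - -2x + 2y = -9: every term on the left is divisible by 2, so the LHS ≡ 0 (mod 2), but the RHS -9 is not — no integer solution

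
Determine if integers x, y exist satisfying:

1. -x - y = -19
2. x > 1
Yes

Take x = 2, y = 17. Substituting into each constraint:
  (1) (-2) + (-17) = -19 ✓
  (2) 2 > 1 ✓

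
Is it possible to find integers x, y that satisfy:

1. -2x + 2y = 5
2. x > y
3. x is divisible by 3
No

Even the single constraint (-2x + 2y = 5) is infeasible over the integers.

  - -2x + 2y = 5: every term on the left is divisible by 2, so the LHS ≡ 0 (mod 2), but the RHS 5 is not — no integer solution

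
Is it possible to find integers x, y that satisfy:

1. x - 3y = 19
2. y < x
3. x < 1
Yes

Take x = -2, y = -7. Substituting into each constraint:
  (1) (-2) - 3(-7) = 19 ✓
  (2) -7 < -2 ✓
  (3) -2 < 1 ✓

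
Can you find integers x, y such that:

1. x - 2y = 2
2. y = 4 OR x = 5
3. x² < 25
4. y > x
No

A contradictory subset is {x - 2y = 2, y = 4 OR x = 5, y > x}. No integer assignment can satisfy these jointly:

  - x - 2y = 2: is a linear equation tying the variables together
  - y = 4 OR x = 5: forces a choice: either y = 4 or x = 5
  - y > x: bounds one variable relative to another variable

Split on the disjunction (y = 4 OR x = 5):
  • If y = 4: the equation forces x = 10, giving (y, x) = (4, 10), which violates y > x.
  • If x = 5: with x = 5, every remaining term of the linear equation is divisible by 2, so the left side is ≡ 0 (mod 2); but the right side -3 ≡ 1 (mod 2). No integers can satisfy it.
Both branches are infeasible, so the system has no integer solution.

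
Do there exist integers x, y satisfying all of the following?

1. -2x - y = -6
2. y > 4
Yes

Take x = 0, y = 6. Substituting into each constraint:
  (1) -2(0) + (-6) = -6 ✓
  (2) 6 > 4 ✓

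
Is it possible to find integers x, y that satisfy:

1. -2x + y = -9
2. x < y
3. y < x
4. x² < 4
No

A contradictory subset is {x < y, y < x}. No integer assignment can satisfy these jointly:

  - x < y: bounds one variable relative to another variable
  - y < x: bounds one variable relative to another variable

Direct contradiction: y > x and x > y cannot both hold.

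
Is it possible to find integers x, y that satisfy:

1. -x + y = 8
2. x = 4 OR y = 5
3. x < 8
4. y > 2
Yes

Take x = -3, y = 5. Substituting into each constraint:
  (1) 3 + 5 = 8 ✓
  (2) y = 5, target 5 ✓ (second branch holds)
  (3) -3 < 8 ✓
  (4) 5 > 2 ✓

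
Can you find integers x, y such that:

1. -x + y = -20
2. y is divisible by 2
Yes

Take x = 20, y = 0. Substituting into each constraint:
  (1) (-20) + 0 = -20 ✓
  (2) 0 = 2 × 0, remainder 0 ✓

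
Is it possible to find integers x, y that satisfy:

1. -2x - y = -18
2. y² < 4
Yes

Take x = 9, y = 0. Substituting into each constraint:
  (1) -2(9) + 0 = -18 ✓
  (2) y² = (0)² = 0, and 0 < 4 ✓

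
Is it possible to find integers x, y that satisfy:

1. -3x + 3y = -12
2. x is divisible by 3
Yes

Take x = 0, y = -4. Substituting into each constraint:
  (1) -3(0) + 3(-4) = -12 ✓
  (2) 0 = 3 × 0, remainder 0 ✓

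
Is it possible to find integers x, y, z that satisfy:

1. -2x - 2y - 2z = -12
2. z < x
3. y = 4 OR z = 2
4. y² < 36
Yes

Take x = 3, y = 1, z = 2. Substituting into each constraint:
  (1) -2(3) - 2(1) - 2(2) = -12 ✓
  (2) 2 < 3 ✓
  (3) z = 2, target 2 ✓ (second branch holds)
  (4) y² = (1)² = 1, and 1 < 36 ✓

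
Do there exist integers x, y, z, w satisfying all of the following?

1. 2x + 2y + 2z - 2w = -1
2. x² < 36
No

Even the single constraint (2x + 2y + 2z - 2w = -1) is infeasible over the integers.

  - 2x + 2y + 2z - 2w = -1: every term on the left is divisible by 2, so the LHS ≡ 0 (mod 2), but the RHS -1 is not — no integer solution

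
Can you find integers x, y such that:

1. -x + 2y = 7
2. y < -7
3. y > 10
No

A contradictory subset is {y < -7, y > 10}. No integer assignment can satisfy these jointly:

  - y < -7: bounds one variable relative to a constant
  - y > 10: bounds one variable relative to a constant

Direct contradiction: the bounds on y require y ≥ 11 and y ≤ -8 simultaneously, which is empty.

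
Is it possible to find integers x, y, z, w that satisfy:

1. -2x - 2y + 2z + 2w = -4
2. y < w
Yes

Take x = 3, y = -1, z = 0, w = 0. Substituting into each constraint:
  (1) -2(3) - 2(-1) + 2(0) + 2(0) = -4 ✓
  (2) -1 < 0 ✓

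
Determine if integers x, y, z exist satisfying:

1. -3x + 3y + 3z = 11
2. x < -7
No

Even the single constraint (-3x + 3y + 3z = 11) is infeasible over the integers.

  - -3x + 3y + 3z = 11: every term on the left is divisible by 3, so the LHS ≡ 0 (mod 3), but the RHS 11 is not — no integer solution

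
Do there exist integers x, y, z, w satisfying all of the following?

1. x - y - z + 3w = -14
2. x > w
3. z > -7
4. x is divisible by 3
Yes

Take x = 0, y = 11, z = 0, w = -1. Substituting into each constraint:
  (1) 0 + (-11) + 0 + 3(-1) = -14 ✓
  (2) 0 > -1 ✓
  (3) 0 > -7 ✓
  (4) 0 = 3 × 0, remainder 0 ✓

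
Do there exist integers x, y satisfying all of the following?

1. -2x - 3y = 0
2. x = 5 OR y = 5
No

The full constraint system is jointly infeasible over the integers. Each constraint and what it forces:

  - -2x - 3y = 0: is a linear equation tying the variables together
  - x = 5 OR y = 5: forces a choice: either x = 5 or y = 5

Split on the disjunction (x = 5 OR y = 5):
  • If x = 5: with x = 5, every remaining term of the linear equation is divisible by 3, so the left side is ≡ 0 (mod 3); but the right side 10 ≡ 1 (mod 3). No integers can satisfy it.
  • If y = 5: with y = 5, every remaining term of the linear equation is divisible by 2, so the left side is ≡ 0 (mod 2); but the right side 15 ≡ 1 (mod 2). No integers can satisfy it.
Both branches are infeasible, so the system has no integer solution.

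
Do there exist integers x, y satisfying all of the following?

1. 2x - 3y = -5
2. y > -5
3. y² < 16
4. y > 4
No

A contradictory subset is {y² < 16, y > 4}. No integer assignment can satisfy these jointly:

  - y² < 16: restricts y to |y| ≤ 3
  - y > 4: bounds one variable relative to a constant

Direct contradiction: the bounds on y require y ≥ 5 and y ≤ 3 simultaneously, which is empty.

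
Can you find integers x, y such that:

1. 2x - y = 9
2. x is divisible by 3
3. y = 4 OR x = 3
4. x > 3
No

A contradictory subset is {2x - y = 9, y = 4 OR x = 3, x > 3}. No integer assignment can satisfy these jointly:

  - 2x - y = 9: is a linear equation tying the variables together
  - y = 4 OR x = 3: forces a choice: either y = 4 or x = 3
  - x > 3: bounds one variable relative to a constant

Split on the disjunction (y = 4 OR x = 3):
  • If y = 4: with y = 4, every remaining term of the linear equation is divisible by 2, so the left side is ≡ 0 (mod 2); but the right side 13 ≡ 1 (mod 2). No integers can satisfy it.
  • If x = 3: this contradicts the bound x ≥ 4.
Both branches are infeasible, so the system has no integer solution.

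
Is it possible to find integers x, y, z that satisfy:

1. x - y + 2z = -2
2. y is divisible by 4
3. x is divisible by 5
Yes

Take x = 0, y = 0, z = -1. Substituting into each constraint:
  (1) 0 + 0 + 2(-1) = -2 ✓
  (2) 0 = 4 × 0, remainder 0 ✓
  (3) 0 = 5 × 0, remainder 0 ✓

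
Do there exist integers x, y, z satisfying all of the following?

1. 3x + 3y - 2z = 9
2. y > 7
Yes

Take x = 1, y = 8, z = 9. Substituting into each constraint:
  (1) 3(1) + 3(8) - 2(9) = 9 ✓
  (2) 8 > 7 ✓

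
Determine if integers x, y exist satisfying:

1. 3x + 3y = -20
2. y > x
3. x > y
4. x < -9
No

Even the single constraint (3x + 3y = -20) is infeasible over the integers.

  - 3x + 3y = -20: every term on the left is divisible by 3, so the LHS ≡ 0 (mod 3), but the RHS -20 is not — no integer solution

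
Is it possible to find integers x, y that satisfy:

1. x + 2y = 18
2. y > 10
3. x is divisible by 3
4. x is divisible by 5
Yes

Take x = -30, y = 24. Substituting into each constraint:
  (1) (-30) + 2(24) = 18 ✓
  (2) 24 > 10 ✓
  (3) -30 = 3 × -10, remainder 0 ✓
  (4) -30 = 5 × -6, remainder 0 ✓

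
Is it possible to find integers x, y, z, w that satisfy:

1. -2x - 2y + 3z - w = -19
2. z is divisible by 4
Yes

Take x = 0, y = 9, z = 0, w = 1. Substituting into each constraint:
  (1) -2(0) - 2(9) + 3(0) + (-1) = -19 ✓
  (2) 0 = 4 × 0, remainder 0 ✓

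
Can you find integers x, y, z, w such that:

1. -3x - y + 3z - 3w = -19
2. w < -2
Yes

Take x = 0, y = 28, z = 0, w = -3. Substituting into each constraint:
  (1) -3(0) + (-28) + 3(0) - 3(-3) = -19 ✓
  (2) -3 < -2 ✓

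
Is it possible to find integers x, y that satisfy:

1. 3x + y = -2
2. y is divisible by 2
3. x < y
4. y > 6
Yes

Take x = -4, y = 10. Substituting into each constraint:
  (1) 3(-4) + 10 = -2 ✓
  (2) 10 = 2 × 5, remainder 0 ✓
  (3) -4 < 10 ✓
  (4) 10 > 6 ✓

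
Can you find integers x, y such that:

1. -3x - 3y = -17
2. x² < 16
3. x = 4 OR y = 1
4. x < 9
No

Even the single constraint (-3x - 3y = -17) is infeasible over the integers.

  - -3x - 3y = -17: every term on the left is divisible by 3, so the LHS ≡ 0 (mod 3), but the RHS -17 is not — no integer solution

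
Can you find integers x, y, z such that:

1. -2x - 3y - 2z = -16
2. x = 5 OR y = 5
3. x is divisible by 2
No

The full constraint system is jointly infeasible over the integers. Each constraint and what it forces:

  - -2x - 3y - 2z = -16: is a linear equation tying the variables together
  - x = 5 OR y = 5: forces a choice: either x = 5 or y = 5
  - x is divisible by 2: restricts x to multiples of 2

Split on the disjunction (x = 5 OR y = 5):
  • If x = 5: this contradicts the divisibility constraint — 5 is not a multiple of 2.
  • If y = 5: with y = 5, writing x = 2x', every remaining term of the linear equation is divisible by 2, so the left side is ≡ 0 (mod 2); but the right side -1 ≡ 1 (mod 2). No integers can satisfy it.
Both branches are infeasible, so the system has no integer solution.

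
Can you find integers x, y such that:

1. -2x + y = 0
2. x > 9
Yes

Take x = 10, y = 20. Substituting into each constraint:
  (1) -2(10) + 20 = 0 ✓
  (2) 10 > 9 ✓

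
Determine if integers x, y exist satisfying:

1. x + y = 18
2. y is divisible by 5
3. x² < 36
Yes

Take x = 3, y = 15. Substituting into each constraint:
  (1) 3 + 15 = 18 ✓
  (2) 15 = 5 × 3, remainder 0 ✓
  (3) x² = (3)² = 9, and 9 < 36 ✓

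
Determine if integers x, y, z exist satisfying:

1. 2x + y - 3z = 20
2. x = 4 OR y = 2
Yes

Take x = 4, y = 3, z = -3. Substituting into each constraint:
  (1) 2(4) + 3 - 3(-3) = 20 ✓
  (2) x = 4, target 4 ✓ (first branch holds)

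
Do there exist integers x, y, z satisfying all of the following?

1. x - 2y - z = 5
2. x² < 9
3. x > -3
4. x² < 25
Yes

Take x = 0, y = 0, z = -5. Substituting into each constraint:
  (1) 0 - 2(0) + 5 = 5 ✓
  (2) x² = (0)² = 0, and 0 < 9 ✓
  (3) 0 > -3 ✓
  (4) x² = (0)² = 0, and 0 < 25 ✓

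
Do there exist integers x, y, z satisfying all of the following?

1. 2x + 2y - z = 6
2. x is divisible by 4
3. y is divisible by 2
Yes

Take x = 0, y = 0, z = -6. Substituting into each constraint:
  (1) 2(0) + 2(0) + 6 = 6 ✓
  (2) 0 = 4 × 0, remainder 0 ✓
  (3) 0 = 2 × 0, remainder 0 ✓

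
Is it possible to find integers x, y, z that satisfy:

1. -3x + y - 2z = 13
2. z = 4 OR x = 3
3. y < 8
Yes

Take x = 3, y = 6, z = -8. Substituting into each constraint:
  (1) -3(3) + 6 - 2(-8) = 13 ✓
  (2) x = 3, target 3 ✓ (second branch holds)
  (3) 6 < 8 ✓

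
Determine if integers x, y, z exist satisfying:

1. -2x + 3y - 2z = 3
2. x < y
Yes

Take x = 0, y = 1, z = 0. Substituting into each constraint:
  (1) -2(0) + 3(1) - 2(0) = 3 ✓
  (2) 0 < 1 ✓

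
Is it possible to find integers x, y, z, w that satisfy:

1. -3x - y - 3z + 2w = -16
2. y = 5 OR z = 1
Yes

Take x = 3, y = 5, z = 2, w = 2. Substituting into each constraint:
  (1) -3(3) + (-5) - 3(2) + 2(2) = -16 ✓
  (2) y = 5, target 5 ✓ (first branch holds)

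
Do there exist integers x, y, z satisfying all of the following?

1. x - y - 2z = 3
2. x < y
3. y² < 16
Yes

Take x = -1, y = 0, z = -2. Substituting into each constraint:
  (1) (-1) + 0 - 2(-2) = 3 ✓
  (2) -1 < 0 ✓
  (3) y² = (0)² = 0, and 0 < 16 ✓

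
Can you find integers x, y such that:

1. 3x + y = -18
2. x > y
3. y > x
No

A contradictory subset is {x > y, y > x}. No integer assignment can satisfy these jointly:

  - x > y: bounds one variable relative to another variable
  - y > x: bounds one variable relative to another variable

Direct contradiction: x > y and y > x cannot both hold.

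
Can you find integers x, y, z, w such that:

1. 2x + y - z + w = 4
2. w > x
Yes

Take x = -1, y = 6, z = 0, w = 0. Substituting into each constraint:
  (1) 2(-1) + 6 + 0 + 0 = 4 ✓
  (2) 0 > -1 ✓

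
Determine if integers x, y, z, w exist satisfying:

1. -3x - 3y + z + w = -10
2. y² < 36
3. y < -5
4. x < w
No

A contradictory subset is {y² < 36, y < -5}. No integer assignment can satisfy these jointly:

  - y² < 36: restricts y to |y| ≤ 5
  - y < -5: bounds one variable relative to a constant

Direct contradiction: the bounds on y require y ≥ -5 and y ≤ -6 simultaneously, which is empty.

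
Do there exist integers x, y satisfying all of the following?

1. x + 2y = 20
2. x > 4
Yes

Take x = 20, y = 0. Substituting into each constraint:
  (1) 20 + 2(0) = 20 ✓
  (2) 20 > 4 ✓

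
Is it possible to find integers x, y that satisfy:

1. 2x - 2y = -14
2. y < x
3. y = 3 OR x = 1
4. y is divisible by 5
No

A contradictory subset is {2x - 2y = -14, y < x}. No integer assignment can satisfy these jointly:

  - 2x - 2y = -14: is a linear equation tying the variables together
  - y < x: bounds one variable relative to another variable

From the equation, x − y = -7, i.e. x − y = -7; but x > y requires x − y ≥ 1. Contradiction.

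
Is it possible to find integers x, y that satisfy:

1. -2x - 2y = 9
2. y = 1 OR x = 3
No

Even the single constraint (-2x - 2y = 9) is infeasible over the integers.

  - -2x - 2y = 9: every term on the left is divisible by 2, so the LHS ≡ 0 (mod 2), but the RHS 9 is not — no integer solution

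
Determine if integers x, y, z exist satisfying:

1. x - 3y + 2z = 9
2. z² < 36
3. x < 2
Yes

Take x = 0, y = -3, z = 0. Substituting into each constraint:
  (1) 0 - 3(-3) + 2(0) = 9 ✓
  (2) z² = (0)² = 0, and 0 < 36 ✓
  (3) 0 < 2 ✓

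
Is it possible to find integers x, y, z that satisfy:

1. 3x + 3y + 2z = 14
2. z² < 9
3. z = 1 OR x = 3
Yes

Take x = 3, y = 1, z = 1. Substituting into each constraint:
  (1) 3(3) + 3(1) + 2(1) = 14 ✓
  (2) z² = (1)² = 1, and 1 < 9 ✓
  (3) z = 1, target 1 ✓ (first branch holds)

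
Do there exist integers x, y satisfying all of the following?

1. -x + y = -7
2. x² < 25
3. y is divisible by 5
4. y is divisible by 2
Yes

Take x = -3, y = -10. Substituting into each constraint:
  (1) 3 + (-10) = -7 ✓
  (2) x² = (-3)² = 9, and 9 < 25 ✓
  (3) -10 = 5 × -2, remainder 0 ✓
  (4) -10 = 2 × -5, remainder 0 ✓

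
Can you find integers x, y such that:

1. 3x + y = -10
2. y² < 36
Yes

Take x = -3, y = -1. Substituting into each constraint:
  (1) 3(-3) + (-1) = -10 ✓
  (2) y² = (-1)² = 1, and 1 < 36 ✓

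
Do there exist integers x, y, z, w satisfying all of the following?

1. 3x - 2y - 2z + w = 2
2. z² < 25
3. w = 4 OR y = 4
Yes

Take x = 0, y = 0, z = 1, w = 4. Substituting into each constraint:
  (1) 3(0) - 2(0) - 2(1) + 4 = 2 ✓
  (2) z² = (1)² = 1, and 1 < 25 ✓
  (3) w = 4, target 4 ✓ (first branch holds)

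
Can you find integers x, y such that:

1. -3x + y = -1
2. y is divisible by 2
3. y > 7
Yes

Take x = 3, y = 8. Substituting into each constraint:
  (1) -3(3) + 8 = -1 ✓
  (2) 8 = 2 × 4, remainder 0 ✓
  (3) 8 > 7 ✓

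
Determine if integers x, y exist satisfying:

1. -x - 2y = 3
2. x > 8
Yes

Take x = 9, y = -6. Substituting into each constraint:
  (1) (-9) - 2(-6) = 3 ✓
  (2) 9 > 8 ✓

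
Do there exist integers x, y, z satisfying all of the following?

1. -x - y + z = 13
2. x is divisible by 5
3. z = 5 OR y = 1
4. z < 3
Yes

Take x = -15, y = 1, z = -1. Substituting into each constraint:
  (1) 15 + (-1) + (-1) = 13 ✓
  (2) -15 = 5 × -3, remainder 0 ✓
  (3) y = 1, target 1 ✓ (second branch holds)
  (4) -1 < 3 ✓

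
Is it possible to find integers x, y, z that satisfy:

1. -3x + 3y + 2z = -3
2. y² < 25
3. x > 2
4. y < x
Yes

Take x = 3, y = 0, z = 3. Substituting into each constraint:
  (1) -3(3) + 3(0) + 2(3) = -3 ✓
  (2) y² = (0)² = 0, and 0 < 25 ✓
  (3) 3 > 2 ✓
  (4) 0 < 3 ✓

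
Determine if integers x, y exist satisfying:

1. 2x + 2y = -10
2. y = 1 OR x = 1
Yes

Take x = -6, y = 1. Substituting into each constraint:
  (1) 2(-6) + 2(1) = -10 ✓
  (2) y = 1, target 1 ✓ (first branch holds)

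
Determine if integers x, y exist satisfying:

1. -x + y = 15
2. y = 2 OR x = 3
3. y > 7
Yes

Take x = 3, y = 18. Substituting into each constraint:
  (1) (-3) + 18 = 15 ✓
  (2) x = 3, target 3 ✓ (second branch holds)
  (3) 18 > 7 ✓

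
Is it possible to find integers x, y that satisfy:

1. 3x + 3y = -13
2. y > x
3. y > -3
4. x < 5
No

Even the single constraint (3x + 3y = -13) is infeasible over the integers.

  - 3x + 3y = -13: every term on the left is divisible by 3, so the LHS ≡ 0 (mod 3), but the RHS -13 is not — no integer solution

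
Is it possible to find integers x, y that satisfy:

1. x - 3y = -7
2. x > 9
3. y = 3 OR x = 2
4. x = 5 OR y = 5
No

A contradictory subset is {x - 3y = -7, x > 9, x = 5 OR y = 5}. No integer assignment can satisfy these jointly:

  - x - 3y = -7: is a linear equation tying the variables together
  - x > 9: bounds one variable relative to a constant
  - x = 5 OR y = 5: forces a choice: either x = 5 or y = 5

Split on the disjunction (x = 5 OR y = 5):
  • If x = 5: this contradicts the bound x ≥ 10.
  • If y = 5: the equation forces x = 8, which contradicts the bound x ≥ 10.
Both branches are infeasible, so the system has no integer solution.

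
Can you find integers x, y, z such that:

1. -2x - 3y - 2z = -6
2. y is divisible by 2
Yes

Take x = 0, y = 0, z = 3. Substituting into each constraint:
  (1) -2(0) - 3(0) - 2(3) = -6 ✓
  (2) 0 = 2 × 0, remainder 0 ✓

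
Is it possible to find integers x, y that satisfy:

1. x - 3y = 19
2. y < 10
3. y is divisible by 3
Yes

Take x = 19, y = 0. Substituting into each constraint:
  (1) 19 - 3(0) = 19 ✓
  (2) 0 < 10 ✓
  (3) 0 = 3 × 0, remainder 0 ✓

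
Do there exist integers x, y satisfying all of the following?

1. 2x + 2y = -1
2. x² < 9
No

Even the single constraint (2x + 2y = -1) is infeasible over the integers.

  - 2x + 2y = -1: every term on the left is divisible by 2, so the LHS ≡ 0 (mod 2), but the RHS -1 is not — no integer solution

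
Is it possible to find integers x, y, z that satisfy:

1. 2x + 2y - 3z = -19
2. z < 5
Yes

Take x = -8, y = 0, z = 1. Substituting into each constraint:
  (1) 2(-8) + 2(0) - 3(1) = -19 ✓
  (2) 1 < 5 ✓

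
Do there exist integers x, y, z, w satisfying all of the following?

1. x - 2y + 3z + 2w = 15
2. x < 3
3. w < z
Yes

Take x = 0, y = -6, z = 1, w = 0. Substituting into each constraint:
  (1) 0 - 2(-6) + 3(1) + 2(0) = 15 ✓
  (2) 0 < 3 ✓
  (3) 0 < 1 ✓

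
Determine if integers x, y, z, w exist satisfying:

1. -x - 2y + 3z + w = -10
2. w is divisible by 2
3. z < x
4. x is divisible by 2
Yes

Take x = 0, y = 2, z = -2, w = 0. Substituting into each constraint:
  (1) 0 - 2(2) + 3(-2) + 0 = -10 ✓
  (2) 0 = 2 × 0, remainder 0 ✓
  (3) -2 < 0 ✓
  (4) 0 = 2 × 0, remainder 0 ✓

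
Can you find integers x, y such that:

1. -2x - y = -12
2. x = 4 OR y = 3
Yes

Take x = 4, y = 4. Substituting into each constraint:
  (1) -2(4) + (-4) = -12 ✓
  (2) x = 4, target 4 ✓ (first branch holds)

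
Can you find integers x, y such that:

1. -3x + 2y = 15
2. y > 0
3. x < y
Yes

Take x = 1, y = 9. Substituting into each constraint:
  (1) -3(1) + 2(9) = 15 ✓
  (2) 9 > 0 ✓
  (3) 1 < 9 ✓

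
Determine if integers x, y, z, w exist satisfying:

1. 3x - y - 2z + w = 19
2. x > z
Yes

Take x = 1, y = -16, z = 0, w = 0. Substituting into each constraint:
  (1) 3(1) + 16 - 2(0) + 0 = 19 ✓
  (2) 1 > 0 ✓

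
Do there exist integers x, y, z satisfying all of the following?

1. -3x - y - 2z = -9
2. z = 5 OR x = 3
Yes

Take x = 3, y = 0, z = 0. Substituting into each constraint:
  (1) -3(3) + 0 - 2(0) = -9 ✓
  (2) x = 3, target 3 ✓ (second branch holds)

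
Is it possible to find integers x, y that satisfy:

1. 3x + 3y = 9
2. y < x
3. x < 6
Yes

Take x = 2, y = 1. Substituting into each constraint:
  (1) 3(2) + 3(1) = 9 ✓
  (2) 1 < 2 ✓
  (3) 2 < 6 ✓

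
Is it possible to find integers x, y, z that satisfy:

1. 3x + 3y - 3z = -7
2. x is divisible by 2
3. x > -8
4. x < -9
No

Even the single constraint (3x + 3y - 3z = -7) is infeasible over the integers.

  - 3x + 3y - 3z = -7: every term on the left is divisible by 3, so the LHS ≡ 0 (mod 3), but the RHS -7 is not — no integer solution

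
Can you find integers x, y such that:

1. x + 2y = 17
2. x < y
Yes

Take x = 5, y = 6. Substituting into each constraint:
  (1) 5 + 2(6) = 17 ✓
  (2) 5 < 6 ✓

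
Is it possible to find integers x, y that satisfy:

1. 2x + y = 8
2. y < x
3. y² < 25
Yes

Take x = 3, y = 2. Substituting into each constraint:
  (1) 2(3) + 2 = 8 ✓
  (2) 2 < 3 ✓
  (3) y² = (2)² = 4, and 4 < 25 ✓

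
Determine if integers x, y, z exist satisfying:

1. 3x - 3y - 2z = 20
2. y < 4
Yes

Take x = 8, y = 0, z = 2. Substituting into each constraint:
  (1) 3(8) - 3(0) - 2(2) = 20 ✓
  (2) 0 < 4 ✓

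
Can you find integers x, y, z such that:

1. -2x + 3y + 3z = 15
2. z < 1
Yes

Take x = -9, y = 0, z = -1. Substituting into each constraint:
  (1) -2(-9) + 3(0) + 3(-1) = 15 ✓
  (2) -1 < 1 ✓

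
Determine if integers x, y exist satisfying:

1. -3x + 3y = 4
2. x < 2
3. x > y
No

Even the single constraint (-3x + 3y = 4) is infeasible over the integers.

  - -3x + 3y = 4: every term on the left is divisible by 3, so the LHS ≡ 0 (mod 3), but the RHS 4 is not — no integer solution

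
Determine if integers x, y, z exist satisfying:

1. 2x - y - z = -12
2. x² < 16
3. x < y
Yes

Take x = 0, y = 1, z = 11. Substituting into each constraint:
  (1) 2(0) + (-1) + (-11) = -12 ✓
  (2) x² = (0)² = 0, and 0 < 16 ✓
  (3) 0 < 1 ✓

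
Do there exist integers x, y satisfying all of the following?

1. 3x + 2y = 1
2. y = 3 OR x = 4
No

The full constraint system is jointly infeasible over the integers. Each constraint and what it forces:

  - 3x + 2y = 1: is a linear equation tying the variables together
  - y = 3 OR x = 4: forces a choice: either y = 3 or x = 4

Split on the disjunction (y = 3 OR x = 4):
  • If y = 3: with y = 3, every remaining term of the linear equation is divisible by 3, so the left side is ≡ 0 (mod 3); but the right side -5 ≡ 1 (mod 3). No integers can satisfy it.
  • If x = 4: with x = 4, every remaining term of the linear equation is divisible by 2, so the left side is ≡ 0 (mod 2); but the right side -11 ≡ 1 (mod 2). No integers can satisfy it.
Both branches are infeasible, so the system has no integer solution.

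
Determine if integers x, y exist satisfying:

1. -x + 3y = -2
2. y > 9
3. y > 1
Yes

Take x = 32, y = 10. Substituting into each constraint:
  (1) (-32) + 3(10) = -2 ✓
  (2) 10 > 9 ✓
  (3) 10 > 1 ✓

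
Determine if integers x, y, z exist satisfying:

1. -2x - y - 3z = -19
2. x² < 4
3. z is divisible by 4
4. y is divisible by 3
Yes

Take x = -1, y = 9, z = 4. Substituting into each constraint:
  (1) -2(-1) + (-9) - 3(4) = -19 ✓
  (2) x² = (-1)² = 1, and 1 < 4 ✓
  (3) 4 = 4 × 1, remainder 0 ✓
  (4) 9 = 3 × 3, remainder 0 ✓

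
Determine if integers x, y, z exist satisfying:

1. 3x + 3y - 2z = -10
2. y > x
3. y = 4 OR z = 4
Yes

Take x = 2, y = 4, z = 14. Substituting into each constraint:
  (1) 3(2) + 3(4) - 2(14) = -10 ✓
  (2) 4 > 2 ✓
  (3) y = 4, target 4 ✓ (first branch holds)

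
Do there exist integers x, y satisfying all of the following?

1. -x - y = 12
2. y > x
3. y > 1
Yes

Take x = -14, y = 2. Substituting into each constraint:
  (1) 14 + (-2) = 12 ✓
  (2) 2 > -14 ✓
  (3) 2 > 1 ✓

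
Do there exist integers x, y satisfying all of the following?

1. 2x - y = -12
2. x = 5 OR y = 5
Yes

Take x = 5, y = 22. Substituting into each constraint:
  (1) 2(5) + (-22) = -12 ✓
  (2) x = 5, target 5 ✓ (first branch holds)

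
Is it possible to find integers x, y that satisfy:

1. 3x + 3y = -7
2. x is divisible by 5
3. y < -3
No

Even the single constraint (3x + 3y = -7) is infeasible over the integers.

  - 3x + 3y = -7: every term on the left is divisible by 3, so the LHS ≡ 0 (mod 3), but the RHS -7 is not — no integer solution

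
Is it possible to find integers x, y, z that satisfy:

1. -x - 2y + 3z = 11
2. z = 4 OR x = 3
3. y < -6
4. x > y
Yes

Take x = 15, y = -7, z = 4. Substituting into each constraint:
  (1) (-15) - 2(-7) + 3(4) = 11 ✓
  (2) z = 4, target 4 ✓ (first branch holds)
  (3) -7 < -6 ✓
  (4) 15 > -7 ✓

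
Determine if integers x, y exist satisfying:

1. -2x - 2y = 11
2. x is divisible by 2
No

Even the single constraint (-2x - 2y = 11) is infeasible over the integers.

  - -2x - 2y = 11: every term on the left is divisible by 2, so the LHS ≡ 0 (mod 2), but the RHS 11 is not — no integer solution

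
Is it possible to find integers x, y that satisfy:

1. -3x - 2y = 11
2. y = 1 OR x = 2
No

The full constraint system is jointly infeasible over the integers. Each constraint and what it forces:

  - -3x - 2y = 11: is a linear equation tying the variables together
  - y = 1 OR x = 2: forces a choice: either y = 1 or x = 2

Split on the disjunction (y = 1 OR x = 2):
  • If y = 1: with y = 1, every remaining term of the linear equation is divisible by 3, so the left side is ≡ 0 (mod 3); but the right side 13 ≡ 1 (mod 3). No integers can satisfy it.
  • If x = 2: with x = 2, every remaining term of the linear equation is divisible by 2, so the left side is ≡ 0 (mod 2); but the right side 17 ≡ 1 (mod 2). No integers can satisfy it.
Both branches are infeasible, so the system has no integer solution.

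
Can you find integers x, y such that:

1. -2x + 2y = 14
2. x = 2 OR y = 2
Yes

Take x = -5, y = 2. Substituting into each constraint:
  (1) -2(-5) + 2(2) = 14 ✓
  (2) y = 2, target 2 ✓ (second branch holds)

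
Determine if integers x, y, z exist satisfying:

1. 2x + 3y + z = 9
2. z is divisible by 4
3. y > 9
Yes

Take x = -12, y = 11, z = 0. Substituting into each constraint:
  (1) 2(-12) + 3(11) + 0 = 9 ✓
  (2) 0 = 4 × 0, remainder 0 ✓
  (3) 11 > 9 ✓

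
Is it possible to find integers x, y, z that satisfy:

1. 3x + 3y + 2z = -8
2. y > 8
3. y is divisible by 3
Yes

Take x = -13, y = 9, z = 2. Substituting into each constraint:
  (1) 3(-13) + 3(9) + 2(2) = -8 ✓
  (2) 9 > 8 ✓
  (3) 9 = 3 × 3, remainder 0 ✓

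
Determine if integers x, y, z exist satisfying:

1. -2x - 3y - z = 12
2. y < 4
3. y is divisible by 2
Yes

Take x = -6, y = 0, z = 0. Substituting into each constraint:
  (1) -2(-6) - 3(0) + 0 = 12 ✓
  (2) 0 < 4 ✓
  (3) 0 = 2 × 0, remainder 0 ✓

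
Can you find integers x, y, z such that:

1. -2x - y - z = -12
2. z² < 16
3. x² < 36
Yes

Take x = 0, y = 12, z = 0. Substituting into each constraint:
  (1) -2(0) + (-12) + 0 = -12 ✓
  (2) z² = (0)² = 0, and 0 < 16 ✓
  (3) x² = (0)² = 0, and 0 < 36 ✓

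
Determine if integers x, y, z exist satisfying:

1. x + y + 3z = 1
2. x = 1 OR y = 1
Yes

Take x = 1, y = 0, z = 0. Substituting into each constraint:
  (1) 1 + 0 + 3(0) = 1 ✓
  (2) x = 1, target 1 ✓ (first branch holds)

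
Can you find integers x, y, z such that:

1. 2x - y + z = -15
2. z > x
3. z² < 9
Yes

Take x = 0, y = 16, z = 1. Substituting into each constraint:
  (1) 2(0) + (-16) + 1 = -15 ✓
  (2) 1 > 0 ✓
  (3) z² = (1)² = 1, and 1 < 9 ✓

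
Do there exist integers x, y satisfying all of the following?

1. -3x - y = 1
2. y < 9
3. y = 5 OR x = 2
Yes

Take x = 2, y = -7. Substituting into each constraint:
  (1) -3(2) + 7 = 1 ✓
  (2) -7 < 9 ✓
  (3) x = 2, target 2 ✓ (second branch holds)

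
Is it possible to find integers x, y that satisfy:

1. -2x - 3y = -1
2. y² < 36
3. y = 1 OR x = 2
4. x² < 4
Yes

Take x = -1, y = 1. Substituting into each constraint:
  (1) -2(-1) - 3(1) = -1 ✓
  (2) y² = (1)² = 1, and 1 < 36 ✓
  (3) y = 1, target 1 ✓ (first branch holds)
  (4) x² = (-1)² = 1, and 1 < 4 ✓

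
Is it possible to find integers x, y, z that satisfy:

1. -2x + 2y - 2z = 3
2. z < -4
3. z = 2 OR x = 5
No

Even the single constraint (-2x + 2y - 2z = 3) is infeasible over the integers.

  - -2x + 2y - 2z = 3: every term on the left is divisible by 2, so the LHS ≡ 0 (mod 2), but the RHS 3 is not — no integer solution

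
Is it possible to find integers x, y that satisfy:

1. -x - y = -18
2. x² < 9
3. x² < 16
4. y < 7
No

A contradictory subset is {-x - y = -18, x² < 9, y < 7}. No integer assignment can satisfy these jointly:

  - -x - y = -18: is a linear equation tying the variables together
  - x² < 9: restricts x to |x| ≤ 2
  - y < 7: bounds one variable relative to a constant

Range argument: with x ∈ [-2, 2], y ∈ [−∞, 6], the left side of the equation is at least -8, but the right side is -18 < -8. No integer solution exists.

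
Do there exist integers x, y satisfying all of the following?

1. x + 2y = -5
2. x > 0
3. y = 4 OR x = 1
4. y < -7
No

A contradictory subset is {x + 2y = -5, y = 4 OR x = 1, y < -7}. No integer assignment can satisfy these jointly:

  - x + 2y = -5: is a linear equation tying the variables together
  - y = 4 OR x = 1: forces a choice: either y = 4 or x = 1
  - y < -7: bounds one variable relative to a constant

Split on the disjunction (y = 4 OR x = 1):
  • If y = 4: this contradicts the bound y ≤ -8.
  • If x = 1: the equation forces y = -3, which contradicts the bound y ≤ -8.
Both branches are infeasible, so the system has no integer solution.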